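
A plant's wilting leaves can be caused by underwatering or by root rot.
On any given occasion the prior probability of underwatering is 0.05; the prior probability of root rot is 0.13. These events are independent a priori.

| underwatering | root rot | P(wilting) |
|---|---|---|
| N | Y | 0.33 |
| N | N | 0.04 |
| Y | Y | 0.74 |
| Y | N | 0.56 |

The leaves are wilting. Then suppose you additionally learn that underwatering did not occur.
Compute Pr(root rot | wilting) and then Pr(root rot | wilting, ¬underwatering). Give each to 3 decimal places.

Pr(root rot | wilting) ≈ 0.442; Pr(root rot | wilting, ¬underwatering) ≈ 0.552

Numerator (weight on configurations with root rot): 0.040755 + 0.004810 = 0.045565
The normalizing constant is 0.04*0.95*0.87 + 0.33*0.95*0.13 + 0.56*0.05*0.87 + 0.74*0.05*0.13 = 0.102985
P(root rot | wilting) = 0.045565/0.102985 ≈ 0.442

With the extra evidence:
For the numerator, keep only root rot=true terms: 0.33·0.13 = 0.042900
The normalizing constant is 0.04·0.87 + 0.33·0.13 = 0.077700
Posterior = 0.042900 / 0.077700 ≈ 0.552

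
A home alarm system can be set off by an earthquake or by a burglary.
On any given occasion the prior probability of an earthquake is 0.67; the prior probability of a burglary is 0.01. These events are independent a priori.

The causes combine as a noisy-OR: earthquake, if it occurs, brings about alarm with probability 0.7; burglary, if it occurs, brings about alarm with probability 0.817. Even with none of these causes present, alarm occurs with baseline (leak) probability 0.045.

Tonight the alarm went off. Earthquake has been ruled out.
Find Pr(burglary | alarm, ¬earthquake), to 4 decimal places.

Pr(burglary | alarm, ¬earthquake) ≈ 0.1563

Under noisy-OR, P(alarm | causes) = 1 − (1−0.045)·∏(1−qᵢ) over the active causes.
For the numerator, keep only burglary=true terms: 0.825235·0.01 = 0.008252
The normalizing constant is 0.045·0.99 + 0.825235·0.01 = 0.052802
Posterior = 0.008252 / 0.052802 ≈ 0.1563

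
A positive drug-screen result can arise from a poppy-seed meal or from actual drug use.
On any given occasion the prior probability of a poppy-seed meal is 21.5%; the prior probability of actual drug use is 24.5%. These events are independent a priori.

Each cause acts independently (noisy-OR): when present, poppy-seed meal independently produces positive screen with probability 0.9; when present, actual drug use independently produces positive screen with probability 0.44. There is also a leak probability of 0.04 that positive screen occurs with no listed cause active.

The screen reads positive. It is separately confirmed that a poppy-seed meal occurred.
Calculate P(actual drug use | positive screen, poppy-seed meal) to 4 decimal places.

Under noisy-OR, P(positive screen | causes) = 1 − (1−0.04)·∏(1−qᵢ) over the active causes.
For the numerator, keep only actual drug use=true terms: 0.94624×0.245 = 0.231829
Normalizer over all consistent configurations: 0.904×0.755 + 0.94624×0.245 = 0.914349
P(actual drug use | positive screen, poppy-seed meal) = 0.231829/0.914349 ≈ 0.2535

P(actual drug use | positive screen, poppy-seed meal) ≈ 0.2535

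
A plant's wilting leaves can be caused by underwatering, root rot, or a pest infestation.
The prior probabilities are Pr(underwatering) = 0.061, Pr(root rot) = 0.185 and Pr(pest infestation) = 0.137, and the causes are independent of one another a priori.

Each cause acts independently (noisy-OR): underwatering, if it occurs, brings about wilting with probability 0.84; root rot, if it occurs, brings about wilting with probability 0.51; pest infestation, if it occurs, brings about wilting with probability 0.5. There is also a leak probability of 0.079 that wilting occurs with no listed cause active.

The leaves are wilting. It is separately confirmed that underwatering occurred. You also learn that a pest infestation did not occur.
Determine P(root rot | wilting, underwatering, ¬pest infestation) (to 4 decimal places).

Under noisy-OR, P(wilting | causes) = 1 − (1−0.079)·∏(1−qᵢ) over the active causes.
Weight on root rot=true, given the evidence: 0.927794*0.185 = 0.171642
The normalizing constant is 0.85264*0.815 + 0.927794*0.185 = 0.866544
P(root rot | wilting, underwatering, ¬pest infestation) = 0.171642/0.866544 ≈ 0.1981

P(root rot | wilting, underwatering, ¬pest infestation) ≈ 0.1981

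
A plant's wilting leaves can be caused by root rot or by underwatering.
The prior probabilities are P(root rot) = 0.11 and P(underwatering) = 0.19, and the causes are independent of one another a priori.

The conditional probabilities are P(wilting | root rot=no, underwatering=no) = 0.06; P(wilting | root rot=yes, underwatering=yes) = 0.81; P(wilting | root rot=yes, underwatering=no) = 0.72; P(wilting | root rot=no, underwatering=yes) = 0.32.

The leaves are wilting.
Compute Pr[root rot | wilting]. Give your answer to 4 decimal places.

Pr[root rot | wilting] ≈ 0.4544

Sum P(wilting|·) weighted by the priors over the 4 (root rot, underwatering) configurations:
  P(wilting) = 0.06*0.89*0.81 + 0.32*0.89*0.19 + 0.72*0.11*0.81 + 0.81*0.11*0.19
        = 0.043254 + 0.054112 + 0.064152 + 0.016929 = 0.178447
The terms with root rot present sum to 0.081081, so
  P(root rot | wilting) = 0.081081 / 0.178447 ≈ 0.4544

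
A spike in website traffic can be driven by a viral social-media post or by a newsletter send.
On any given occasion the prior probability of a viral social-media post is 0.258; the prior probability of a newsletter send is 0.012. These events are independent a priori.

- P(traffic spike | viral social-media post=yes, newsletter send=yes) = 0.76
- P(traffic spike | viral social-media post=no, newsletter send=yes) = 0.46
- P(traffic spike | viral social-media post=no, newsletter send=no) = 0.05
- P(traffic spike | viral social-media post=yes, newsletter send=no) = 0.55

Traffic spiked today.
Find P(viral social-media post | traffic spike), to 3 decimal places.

P(viral social-media post | traffic spike) ≈ 0.778

P(traffic spike) = 0.05×0.742×0.988 + 0.46×0.742×0.012 + 0.55×0.258×0.988 + 0.76×0.258×0.012 = 0.036655 + 0.004096 + 0.140197 + 0.002353 = 0.183301
Restricting to configurations with viral social-media post present: 0.140197 + 0.002353 = 0.142550.
So P(viral social-media post | traffic spike) = 0.142550/0.183301 ≈ 0.778.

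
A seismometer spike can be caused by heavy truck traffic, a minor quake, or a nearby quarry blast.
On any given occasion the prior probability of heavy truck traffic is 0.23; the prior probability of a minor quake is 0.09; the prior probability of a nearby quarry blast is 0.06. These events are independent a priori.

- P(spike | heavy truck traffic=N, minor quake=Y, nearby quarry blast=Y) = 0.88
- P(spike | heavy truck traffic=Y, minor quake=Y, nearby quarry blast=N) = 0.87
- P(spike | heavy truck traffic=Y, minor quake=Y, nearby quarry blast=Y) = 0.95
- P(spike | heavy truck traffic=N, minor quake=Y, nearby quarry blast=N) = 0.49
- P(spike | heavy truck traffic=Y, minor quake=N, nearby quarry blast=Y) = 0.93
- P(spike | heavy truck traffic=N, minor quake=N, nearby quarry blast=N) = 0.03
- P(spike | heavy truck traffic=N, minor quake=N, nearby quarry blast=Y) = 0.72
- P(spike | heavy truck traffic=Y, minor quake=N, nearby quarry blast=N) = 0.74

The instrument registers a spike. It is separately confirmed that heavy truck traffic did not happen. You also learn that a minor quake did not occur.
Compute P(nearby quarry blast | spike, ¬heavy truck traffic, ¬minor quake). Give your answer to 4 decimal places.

Enumerate both values of nearby quarry blast and weight by the priors:
  P(spike | ¬heavy truck traffic, ¬minor quake) = 0.03·0.94 + 0.72·0.06
        = 0.028200 + 0.043200 = 0.071400
The terms with nearby quarry blast present sum to 0.043200, so
  P(nearby quarry blast | spike, ¬heavy truck traffic, ¬minor quake) = 0.043200 / 0.071400 ≈ 0.6050

P(nearby quarry blast | spike, ¬heavy truck traffic, ¬minor quake) ≈ 0.6050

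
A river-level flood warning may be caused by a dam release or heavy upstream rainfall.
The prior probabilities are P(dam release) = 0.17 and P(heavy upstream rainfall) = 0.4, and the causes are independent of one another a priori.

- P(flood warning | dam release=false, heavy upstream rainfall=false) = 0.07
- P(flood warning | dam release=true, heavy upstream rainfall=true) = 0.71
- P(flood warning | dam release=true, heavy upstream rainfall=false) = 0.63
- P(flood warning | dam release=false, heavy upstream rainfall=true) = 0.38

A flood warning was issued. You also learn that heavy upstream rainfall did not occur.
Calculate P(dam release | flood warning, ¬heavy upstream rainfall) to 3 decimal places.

By total probability over both values of dam release:
  P(flood warning | ¬heavy upstream rainfall) = 0.07*0.83 + 0.63*0.17
        = 0.058100 + 0.107100 = 0.165200
The terms with dam release present sum to 0.107100, so
  P(dam release | flood warning, ¬heavy upstream rainfall) = 0.107100 / 0.165200 ≈ 0.648

P(dam release | flood warning, ¬heavy upstream rainfall) ≈ 0.648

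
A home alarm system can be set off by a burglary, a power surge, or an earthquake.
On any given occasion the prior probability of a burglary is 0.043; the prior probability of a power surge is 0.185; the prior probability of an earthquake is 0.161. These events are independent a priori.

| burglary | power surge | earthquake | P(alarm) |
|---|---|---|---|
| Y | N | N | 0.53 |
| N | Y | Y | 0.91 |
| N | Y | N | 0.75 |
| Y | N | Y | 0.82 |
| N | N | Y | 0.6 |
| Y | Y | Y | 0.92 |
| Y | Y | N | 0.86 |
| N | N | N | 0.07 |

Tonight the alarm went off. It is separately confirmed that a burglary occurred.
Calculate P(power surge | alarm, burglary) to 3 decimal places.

P(power surge | alarm, burglary) ≈ 0.255

Enumerate the 4 (power surge, earthquake) configurations and weight by the priors:
  P(alarm | burglary) = 0.53×0.815×0.839 + 0.82×0.815×0.161 + 0.86×0.185×0.839 + 0.92×0.185×0.161
        = 0.362406 + 0.107596 + 0.133485 + 0.027402 = 0.630889
The terms with power surge present sum to 0.160887, so
  P(power surge | alarm, burglary) = 0.160887 / 0.630889 ≈ 0.255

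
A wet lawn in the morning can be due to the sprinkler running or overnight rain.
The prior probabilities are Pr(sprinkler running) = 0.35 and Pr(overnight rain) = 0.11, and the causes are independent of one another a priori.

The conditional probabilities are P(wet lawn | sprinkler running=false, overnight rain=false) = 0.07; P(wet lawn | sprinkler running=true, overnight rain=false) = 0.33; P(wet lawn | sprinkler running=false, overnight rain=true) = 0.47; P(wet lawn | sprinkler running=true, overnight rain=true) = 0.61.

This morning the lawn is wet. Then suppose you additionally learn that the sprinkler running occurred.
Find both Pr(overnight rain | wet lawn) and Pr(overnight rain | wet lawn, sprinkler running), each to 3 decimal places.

Sum P(wet lawn|·) weighted by the priors over the 4 (sprinkler running, overnight rain) configurations:
  P(wet lawn) = 0.07·0.65·0.89 + 0.47·0.65·0.11 + 0.33·0.35·0.89 + 0.61·0.35·0.11
        = 0.040495 + 0.033605 + 0.102795 + 0.023485 = 0.200380
Configurations with overnight rain contribute 0.057090, so
  P(overnight rain | wet lawn) = 0.057090 / 0.200380 ≈ 0.285

Now condition on the additional information:
Sum P(wet lawn|·) weighted by the priors over both values of overnight rain:
  P(wet lawn | sprinkler running) = 0.33·0.89 + 0.61·0.11
        = 0.293700 + 0.067100 = 0.360800
Keeping only the overnight rain-present terms gives 0.067100, so
  P(overnight rain | wet lawn, sprinkler running) = 0.067100 / 0.360800 ≈ 0.186

Pr(overnight rain | wet lawn) ≈ 0.285; Pr(overnight rain | wet lawn, sprinkler running) ≈ 0.186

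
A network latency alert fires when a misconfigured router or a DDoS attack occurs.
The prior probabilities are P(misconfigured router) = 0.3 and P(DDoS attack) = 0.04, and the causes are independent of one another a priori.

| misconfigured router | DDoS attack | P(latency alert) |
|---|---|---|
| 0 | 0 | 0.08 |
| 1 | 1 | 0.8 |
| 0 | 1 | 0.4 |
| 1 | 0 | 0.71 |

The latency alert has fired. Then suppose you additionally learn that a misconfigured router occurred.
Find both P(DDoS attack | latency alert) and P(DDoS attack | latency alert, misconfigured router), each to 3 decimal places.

P(DDoS attack | latency alert) ≈ 0.075; P(DDoS attack | latency alert, misconfigured router) ≈ 0.045

Numerator (weight on configurations with DDoS attack): 0.011200 + 0.009600 = 0.020800
Normalizer over all consistent configurations: 0.08×0.7×0.96 + 0.4×0.7×0.04 + 0.71×0.3×0.96 + 0.8×0.3×0.04 = 0.279040
P(DDoS attack | latency alert) = 0.020800/0.279040 ≈ 0.075

With the extra evidence:
P(latency alert | misconfigured router) = 0.71·0.96 + 0.8·0.04 = 0.681600 + 0.032000 = 0.713600
The DDoS attack-present share is 0.8·0.04 = 0.032000.
Hence the posterior is 0.032000/0.713600 ≈ 0.045.
This is intercausal reasoning (explaining away): once misconfigured router accounts for the latency alert, DDoS attack becomes less likely.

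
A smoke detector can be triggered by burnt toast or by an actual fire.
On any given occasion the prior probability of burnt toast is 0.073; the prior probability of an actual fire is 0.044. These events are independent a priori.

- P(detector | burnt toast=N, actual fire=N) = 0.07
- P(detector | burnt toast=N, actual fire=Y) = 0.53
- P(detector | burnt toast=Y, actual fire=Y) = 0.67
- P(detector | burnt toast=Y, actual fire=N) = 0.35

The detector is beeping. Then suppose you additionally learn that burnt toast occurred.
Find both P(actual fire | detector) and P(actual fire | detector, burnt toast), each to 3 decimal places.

P(actual fire | detector) ≈ 0.216; P(actual fire | detector, burnt toast) ≈ 0.081

P(detector) = 0.07×0.927×0.956 + 0.53×0.927×0.044 + 0.35×0.073×0.956 + 0.67×0.073×0.044 = 0.062035 + 0.021618 + 0.024426 + 0.002152 = 0.110231
The actual fire-present share is 0.021618 + 0.002152 = 0.023770.
P(actual fire | detector) = 0.023770 / 0.110231 ≈ 0.216

Now condition on the additional information:
Sum P(detector|·) weighted by the priors over both values of actual fire:
  P(detector | burnt toast) = 0.35*0.956 + 0.67*0.044
        = 0.334600 + 0.029480 = 0.364080
Configurations with actual fire contribute 0.029480, so
  P(actual fire | detector, burnt toast) = 0.029480 / 0.364080 ≈ 0.081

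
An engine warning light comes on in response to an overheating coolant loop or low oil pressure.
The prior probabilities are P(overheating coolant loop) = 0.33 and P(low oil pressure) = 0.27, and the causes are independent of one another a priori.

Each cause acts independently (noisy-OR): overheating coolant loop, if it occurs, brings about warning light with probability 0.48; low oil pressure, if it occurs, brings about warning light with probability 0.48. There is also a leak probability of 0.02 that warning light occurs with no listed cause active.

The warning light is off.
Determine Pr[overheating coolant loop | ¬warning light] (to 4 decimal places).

Pr[overheating coolant loop | ¬warning light] ≈ 0.2039

Under noisy-OR, P(warning light | causes) = 1 − (1−0.02)·∏(1−qᵢ) over the active causes.
By total probability over the 4 (overheating coolant loop, low oil pressure) configurations:
  P(¬warning light) = 0.98*0.67*0.73 + 0.5096*0.67*0.27 + 0.5096*0.33*0.73 + 0.264992*0.33*0.27
        = 0.479318 + 0.092187 + 0.122763 + 0.023611 = 0.717879
Keeping only the overheating coolant loop-present terms gives 0.146374, so
  P(overheating coolant loop | ¬warning light) = 0.146374 / 0.717879 ≈ 0.2039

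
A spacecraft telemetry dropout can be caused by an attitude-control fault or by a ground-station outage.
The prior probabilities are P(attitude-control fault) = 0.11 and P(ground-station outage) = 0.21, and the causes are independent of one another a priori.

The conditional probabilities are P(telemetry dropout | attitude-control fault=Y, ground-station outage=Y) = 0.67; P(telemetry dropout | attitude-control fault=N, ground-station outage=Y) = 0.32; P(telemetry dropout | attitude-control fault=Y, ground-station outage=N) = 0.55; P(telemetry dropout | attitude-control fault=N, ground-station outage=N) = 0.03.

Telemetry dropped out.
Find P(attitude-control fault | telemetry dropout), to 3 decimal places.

P(attitude-control fault | telemetry dropout) ≈ 0.439

Numerator (weight on configurations with attitude-control fault): 0.047795 + 0.015477 = 0.063272
Denominator P(telemetry dropout): 0.03·0.89·0.79 + 0.32·0.89·0.21 + 0.55·0.11·0.79 + 0.67·0.11·0.21 = 0.144173
P(attitude-control fault | telemetry dropout) = 0.063272/0.144173 ≈ 0.439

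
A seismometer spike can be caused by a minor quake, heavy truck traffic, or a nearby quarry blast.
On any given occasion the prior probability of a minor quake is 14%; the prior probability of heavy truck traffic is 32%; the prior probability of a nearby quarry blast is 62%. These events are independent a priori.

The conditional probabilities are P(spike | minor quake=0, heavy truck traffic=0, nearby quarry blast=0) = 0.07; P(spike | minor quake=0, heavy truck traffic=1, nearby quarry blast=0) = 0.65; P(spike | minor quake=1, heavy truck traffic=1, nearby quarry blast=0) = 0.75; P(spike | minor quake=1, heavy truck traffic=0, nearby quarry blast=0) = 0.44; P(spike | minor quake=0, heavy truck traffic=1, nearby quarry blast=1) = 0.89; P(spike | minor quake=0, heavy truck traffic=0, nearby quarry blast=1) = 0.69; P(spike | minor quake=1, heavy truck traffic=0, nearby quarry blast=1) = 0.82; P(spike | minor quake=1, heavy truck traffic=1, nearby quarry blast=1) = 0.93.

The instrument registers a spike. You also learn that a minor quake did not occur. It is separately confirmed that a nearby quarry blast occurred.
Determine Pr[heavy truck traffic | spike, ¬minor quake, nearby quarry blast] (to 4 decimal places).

Pr[heavy truck traffic | spike, ¬minor quake, nearby quarry blast] ≈ 0.3777

Enumerate both values of heavy truck traffic and weight by the priors:
  P(spike | ¬minor quake, nearby quarry blast) = 0.69·0.68 + 0.89·0.32
        = 0.469200 + 0.284800 = 0.754000
The terms with heavy truck traffic present sum to 0.284800, so
  P(heavy truck traffic | spike, ¬minor quake, nearby quarry blast) = 0.284800 / 0.754000 ≈ 0.3777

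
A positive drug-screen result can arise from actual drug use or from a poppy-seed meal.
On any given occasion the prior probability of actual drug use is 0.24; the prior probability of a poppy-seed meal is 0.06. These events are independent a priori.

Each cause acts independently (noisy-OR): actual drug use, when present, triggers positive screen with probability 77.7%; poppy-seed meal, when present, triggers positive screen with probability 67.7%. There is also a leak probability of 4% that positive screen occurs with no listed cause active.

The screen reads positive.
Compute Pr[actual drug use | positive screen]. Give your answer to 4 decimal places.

Pr[actual drug use | positive screen] ≈ 0.7606

Under noisy-OR, P(positive screen | causes) = 1 − (1−0.04)·∏(1−qᵢ) over the active causes.
Sum P(positive screen|·) weighted by the priors over the 4 (actual drug use, poppy-seed meal) configurations:
  P(positive screen) = 0.04*0.76*0.94 + 0.68992*0.76*0.06 + 0.78592*0.24*0.94 + 0.930852*0.24*0.06
        = 0.028576 + 0.031460 + 0.177304 + 0.013404 = 0.250744
Configurations with actual drug use contribute 0.190708, so
  P(actual drug use | positive screen) = 0.190708 / 0.250744 ≈ 0.7606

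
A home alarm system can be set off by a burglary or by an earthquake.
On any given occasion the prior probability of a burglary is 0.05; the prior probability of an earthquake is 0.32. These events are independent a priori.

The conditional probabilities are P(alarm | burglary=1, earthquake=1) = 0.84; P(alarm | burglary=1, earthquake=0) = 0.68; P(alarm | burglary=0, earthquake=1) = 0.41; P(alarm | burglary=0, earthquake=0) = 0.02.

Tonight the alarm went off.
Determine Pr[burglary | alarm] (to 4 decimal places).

Pr[burglary | alarm] ≈ 0.2100

P(alarm) = 0.02·0.95·0.68 + 0.41·0.95·0.32 + 0.68·0.05·0.68 + 0.84·0.05·0.32 = 0.012920 + 0.124640 + 0.023120 + 0.013440 = 0.174120
Of this, 0.036560 comes from 0.023120 + 0.013440 (the burglary=true cases).
P(burglary | alarm) = 0.036560 / 0.174120 ≈ 0.2100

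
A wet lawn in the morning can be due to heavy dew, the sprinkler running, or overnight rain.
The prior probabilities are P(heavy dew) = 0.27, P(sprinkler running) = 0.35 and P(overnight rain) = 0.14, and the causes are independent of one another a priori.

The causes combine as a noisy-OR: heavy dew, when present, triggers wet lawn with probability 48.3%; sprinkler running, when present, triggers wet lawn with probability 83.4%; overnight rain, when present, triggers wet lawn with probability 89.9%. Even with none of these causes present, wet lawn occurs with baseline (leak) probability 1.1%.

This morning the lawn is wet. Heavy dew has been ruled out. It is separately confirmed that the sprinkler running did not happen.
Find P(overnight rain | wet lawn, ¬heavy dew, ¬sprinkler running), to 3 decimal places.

Under noisy-OR, P(wet lawn | causes) = 1 − (1−0.011)·∏(1−qᵢ) over the active causes.
By total probability over both values of overnight rain:
  P(wet lawn | ¬heavy dew, ¬sprinkler running) = 0.011·0.86 + 0.900111·0.14
        = 0.009460 + 0.126016 = 0.135476
The terms with overnight rain present sum to 0.126016, so
  P(overnight rain | wet lawn, ¬heavy dew, ¬sprinkler running) = 0.126016 / 0.135476 ≈ 0.930

P(overnight rain | wet lawn, ¬heavy dew, ¬sprinkler running) ≈ 0.930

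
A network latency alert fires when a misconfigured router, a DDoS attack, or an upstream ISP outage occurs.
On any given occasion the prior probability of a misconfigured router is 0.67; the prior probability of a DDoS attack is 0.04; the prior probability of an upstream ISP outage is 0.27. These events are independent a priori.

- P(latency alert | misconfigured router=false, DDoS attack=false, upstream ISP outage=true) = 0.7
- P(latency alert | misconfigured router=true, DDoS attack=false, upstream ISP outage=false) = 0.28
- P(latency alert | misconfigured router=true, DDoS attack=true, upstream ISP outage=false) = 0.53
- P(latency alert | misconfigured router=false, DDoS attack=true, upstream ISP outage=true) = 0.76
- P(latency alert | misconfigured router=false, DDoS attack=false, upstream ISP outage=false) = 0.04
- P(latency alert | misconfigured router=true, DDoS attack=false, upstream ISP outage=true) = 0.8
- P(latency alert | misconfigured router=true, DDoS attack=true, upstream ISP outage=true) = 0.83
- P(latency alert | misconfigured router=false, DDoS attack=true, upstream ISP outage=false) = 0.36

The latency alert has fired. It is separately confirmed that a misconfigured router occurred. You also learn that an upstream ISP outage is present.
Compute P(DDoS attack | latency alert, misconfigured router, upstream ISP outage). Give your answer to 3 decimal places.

P(DDoS attack | latency alert, misconfigured router, upstream ISP outage) ≈ 0.041

P(latency alert | misconfigured router, upstream ISP outage) = 0.8·0.96 + 0.83·0.04 = 0.768000 + 0.033200 = 0.801200
The DDoS attack-present share is 0.83·0.04 = 0.033200.
P(DDoS attack | latency alert, misconfigured router, upstream ISP outage) = 0.033200 / 0.801200 ≈ 0.041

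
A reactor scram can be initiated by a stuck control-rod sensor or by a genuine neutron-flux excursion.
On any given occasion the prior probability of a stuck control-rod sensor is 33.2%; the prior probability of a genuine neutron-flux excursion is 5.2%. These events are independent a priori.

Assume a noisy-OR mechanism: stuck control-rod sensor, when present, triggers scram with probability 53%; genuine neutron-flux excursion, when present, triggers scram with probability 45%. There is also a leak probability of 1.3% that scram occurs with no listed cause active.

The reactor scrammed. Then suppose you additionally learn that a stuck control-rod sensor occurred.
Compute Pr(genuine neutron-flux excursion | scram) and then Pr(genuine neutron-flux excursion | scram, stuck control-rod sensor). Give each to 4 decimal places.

Pr(genuine neutron-flux excursion | scram) ≈ 0.1397; Pr(genuine neutron-flux excursion | scram, stuck control-rod sensor) ≈ 0.0708

Under noisy-OR, P(scram | causes) = 1 − (1−0.013)·∏(1−qᵢ) over the active causes.
By total probability over the 4 (stuck control-rod sensor, genuine neutron-flux excursion) configurations:
  P(scram) = 0.013*0.668*0.948 + 0.45715*0.668*0.052 + 0.53611*0.332*0.948 + 0.74486*0.332*0.052
        = 0.008232 + 0.015880 + 0.168733 + 0.012859 = 0.205704
Keeping only the genuine neutron-flux excursion-present terms gives 0.028739, so
  P(genuine neutron-flux excursion | scram) = 0.028739 / 0.205704 ≈ 0.1397

With the extra evidence:
Numerator (weight on configurations with genuine neutron-flux excursion): 0.74486×0.052 = 0.038733
The normalizing constant is 0.53611×0.948 + 0.74486×0.052 = 0.546965
P(genuine neutron-flux excursion | scram, stuck control-rod sensor) = 0.038733/0.546965 ≈ 0.0708
Conditioning on stuck control-rod sensor lowers the posterior on genuine neutron-flux excursion: the classic explaining-away effect in a common-effect structure.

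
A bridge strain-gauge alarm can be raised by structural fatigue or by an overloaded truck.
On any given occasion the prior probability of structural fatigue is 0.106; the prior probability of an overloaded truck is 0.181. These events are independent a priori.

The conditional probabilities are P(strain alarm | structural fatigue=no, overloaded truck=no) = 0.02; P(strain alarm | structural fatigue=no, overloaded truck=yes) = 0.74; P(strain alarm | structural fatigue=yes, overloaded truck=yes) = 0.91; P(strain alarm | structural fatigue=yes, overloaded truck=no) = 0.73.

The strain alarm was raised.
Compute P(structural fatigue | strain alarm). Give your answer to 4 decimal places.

Enumerate the 4 (structural fatigue, overloaded truck) configurations and weight by the priors:
  P(strain alarm) = 0.02×0.894×0.819 + 0.74×0.894×0.181 + 0.73×0.106×0.819 + 0.91×0.106×0.181
        = 0.014644 + 0.119742 + 0.063374 + 0.017459 = 0.215219
Configurations with structural fatigue contribute 0.080833, so
  P(structural fatigue | strain alarm) = 0.080833 / 0.215219 ≈ 0.3756

P(structural fatigue | strain alarm) ≈ 0.3756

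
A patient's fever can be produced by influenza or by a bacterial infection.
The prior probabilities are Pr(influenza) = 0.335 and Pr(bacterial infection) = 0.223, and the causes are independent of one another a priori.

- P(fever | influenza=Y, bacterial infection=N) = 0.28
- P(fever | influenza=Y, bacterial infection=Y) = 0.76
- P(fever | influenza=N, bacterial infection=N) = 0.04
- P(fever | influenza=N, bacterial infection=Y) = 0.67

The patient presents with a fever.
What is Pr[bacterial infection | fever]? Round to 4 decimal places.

Pr[bacterial infection | fever] ≈ 0.6253

P(fever) = 0.04×0.665×0.777 + 0.67×0.665×0.223 + 0.28×0.335×0.777 + 0.76×0.335×0.223 = 0.020668 + 0.099358 + 0.072883 + 0.056776 = 0.249685
Of this, 0.156134 comes from 0.099358 + 0.056776 (the bacterial infection=true cases).
So P(bacterial infection | fever) = 0.156134/0.249685 ≈ 0.6253.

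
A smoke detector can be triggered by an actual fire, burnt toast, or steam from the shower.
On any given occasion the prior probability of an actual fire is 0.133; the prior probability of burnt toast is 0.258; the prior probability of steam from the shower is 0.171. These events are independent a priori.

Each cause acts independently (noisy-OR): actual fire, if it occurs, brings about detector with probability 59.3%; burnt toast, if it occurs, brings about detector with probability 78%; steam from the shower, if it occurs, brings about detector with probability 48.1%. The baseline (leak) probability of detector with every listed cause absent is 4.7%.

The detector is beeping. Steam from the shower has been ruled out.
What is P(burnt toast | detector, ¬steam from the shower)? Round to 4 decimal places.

Under noisy-OR, P(detector | causes) = 1 − (1−0.047)·∏(1−qᵢ) over the active causes.
By total probability over the 4 (actual fire, burnt toast) configurations:
  P(detector | ¬steam from the shower) = 0.047*0.867*0.742 + 0.79034*0.867*0.258 + 0.612129*0.133*0.742 + 0.914668*0.133*0.258
        = 0.030236 + 0.176788 + 0.060409 + 0.031386 = 0.298819
The terms with burnt toast present sum to 0.208174, so
  P(burnt toast | detector, ¬steam from the shower) = 0.208174 / 0.298819 ≈ 0.6967

P(burnt toast | detector, ¬steam from the shower) ≈ 0.6967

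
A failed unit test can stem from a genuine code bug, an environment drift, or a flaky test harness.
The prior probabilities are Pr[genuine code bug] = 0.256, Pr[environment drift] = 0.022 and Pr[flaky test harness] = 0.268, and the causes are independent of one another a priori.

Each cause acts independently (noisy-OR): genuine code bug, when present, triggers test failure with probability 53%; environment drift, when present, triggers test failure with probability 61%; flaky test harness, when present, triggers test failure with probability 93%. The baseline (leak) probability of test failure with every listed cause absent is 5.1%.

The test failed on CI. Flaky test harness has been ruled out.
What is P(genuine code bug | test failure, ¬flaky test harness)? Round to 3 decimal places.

P(genuine code bug | test failure, ¬flaky test harness) ≈ 0.751

Under noisy-OR, P(test failure | causes) = 1 − (1−0.051)·∏(1−qᵢ) over the active causes.
Weight on genuine code bug=true, given the evidence: 0.138696 + 0.004652 = 0.143348
Denominator P(test failure | ¬flaky test harness): 0.051×0.744×0.978 + 0.62989×0.744×0.022 + 0.55397×0.256×0.978 + 0.826048×0.256×0.022 = 0.190767
P(genuine code bug | test failure, ¬flaky test harness) = 0.143348/0.190767 ≈ 0.751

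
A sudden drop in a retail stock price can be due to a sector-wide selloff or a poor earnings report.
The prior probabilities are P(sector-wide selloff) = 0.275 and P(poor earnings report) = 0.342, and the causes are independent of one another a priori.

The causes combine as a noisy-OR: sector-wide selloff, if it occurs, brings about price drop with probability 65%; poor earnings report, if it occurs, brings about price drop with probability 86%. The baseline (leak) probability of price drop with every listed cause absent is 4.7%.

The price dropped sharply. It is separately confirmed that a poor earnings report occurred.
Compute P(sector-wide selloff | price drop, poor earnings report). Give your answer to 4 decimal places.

P(sector-wide selloff | price drop, poor earnings report) ≈ 0.2944

Under noisy-OR, P(price drop | causes) = 1 − (1−0.047)·∏(1−qᵢ) over the active causes.
P(price drop | poor earnings report) = 0.86658·0.725 + 0.953303·0.275 = 0.628270 + 0.262158 = 0.890428
Of this, 0.262158 comes from 0.953303·0.275 (the sector-wide selloff=true cases).
Hence the posterior is 0.262158/0.890428 ≈ 0.2944.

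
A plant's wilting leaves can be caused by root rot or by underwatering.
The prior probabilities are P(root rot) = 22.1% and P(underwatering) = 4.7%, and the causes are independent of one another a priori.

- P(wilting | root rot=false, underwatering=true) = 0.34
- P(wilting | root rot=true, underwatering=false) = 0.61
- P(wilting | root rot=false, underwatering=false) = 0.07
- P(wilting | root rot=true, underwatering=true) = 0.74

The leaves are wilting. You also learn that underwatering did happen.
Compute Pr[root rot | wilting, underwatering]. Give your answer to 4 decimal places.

P(wilting | underwatering) = 0.34*0.779 + 0.74*0.221 = 0.264860 + 0.163540 = 0.428400
Of this, 0.163540 comes from 0.74*0.221 (the root rot=true cases).
Hence the posterior is 0.163540/0.428400 ≈ 0.3817.

Pr[root rot | wilting, underwatering] ≈ 0.3817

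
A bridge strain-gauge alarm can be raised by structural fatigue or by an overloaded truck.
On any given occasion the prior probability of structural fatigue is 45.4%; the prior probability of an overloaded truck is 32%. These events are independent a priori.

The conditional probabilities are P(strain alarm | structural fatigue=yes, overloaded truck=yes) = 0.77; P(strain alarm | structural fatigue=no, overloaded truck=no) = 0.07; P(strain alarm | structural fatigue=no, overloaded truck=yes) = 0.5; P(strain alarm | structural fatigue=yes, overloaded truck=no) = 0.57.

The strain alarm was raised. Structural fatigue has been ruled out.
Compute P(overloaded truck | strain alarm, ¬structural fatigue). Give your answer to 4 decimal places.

By total probability over both values of overloaded truck:
  P(strain alarm | ¬structural fatigue) = 0.07*0.68 + 0.5*0.32
        = 0.047600 + 0.160000 = 0.207600
Configurations with overloaded truck contribute 0.160000, so
  P(overloaded truck | strain alarm, ¬structural fatigue) = 0.160000 / 0.207600 ≈ 0.7707

P(overloaded truck | strain alarm, ¬structural fatigue) ≈ 0.7707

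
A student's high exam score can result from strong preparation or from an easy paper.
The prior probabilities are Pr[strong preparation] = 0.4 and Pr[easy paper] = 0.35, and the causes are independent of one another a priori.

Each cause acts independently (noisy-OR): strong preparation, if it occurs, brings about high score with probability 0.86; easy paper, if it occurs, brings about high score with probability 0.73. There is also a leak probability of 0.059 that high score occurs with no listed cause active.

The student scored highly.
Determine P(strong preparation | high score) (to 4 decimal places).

P(strong preparation | high score) ≈ 0.6676

Under noisy-OR, P(high score | causes) = 1 − (1−0.059)·∏(1−qᵢ) over the active causes.
Sum P(high score|·) weighted by the priors over the 4 (strong preparation, easy paper) configurations:
  P(high score) = 0.059×0.6×0.65 + 0.74593×0.6×0.35 + 0.86826×0.4×0.65 + 0.96443×0.4×0.35
        = 0.023010 + 0.156645 + 0.225748 + 0.135020 = 0.540423
Keeping only the strong preparation-present terms gives 0.360768, so
  P(strong preparation | high score) = 0.360768 / 0.540423 ≈ 0.6676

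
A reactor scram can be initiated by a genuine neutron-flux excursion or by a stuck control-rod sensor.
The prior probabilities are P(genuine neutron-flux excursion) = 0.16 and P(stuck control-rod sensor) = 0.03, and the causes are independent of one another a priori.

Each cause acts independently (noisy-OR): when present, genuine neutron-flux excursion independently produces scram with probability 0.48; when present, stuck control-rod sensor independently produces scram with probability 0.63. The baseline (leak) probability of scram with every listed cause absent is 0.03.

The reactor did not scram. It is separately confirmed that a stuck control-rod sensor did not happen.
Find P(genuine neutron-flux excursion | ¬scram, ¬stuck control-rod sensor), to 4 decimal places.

P(genuine neutron-flux excursion | ¬scram, ¬stuck control-rod sensor) ≈ 0.0901

Under noisy-OR, P(scram | causes) = 1 − (1−0.03)·∏(1−qᵢ) over the active causes.
Numerator (weight on configurations with genuine neutron-flux excursion): 0.5044·0.16 = 0.080704
Normalizer over all consistent configurations: 0.97·0.84 + 0.5044·0.16 = 0.895504
Posterior = 0.080704 / 0.895504 ≈ 0.0901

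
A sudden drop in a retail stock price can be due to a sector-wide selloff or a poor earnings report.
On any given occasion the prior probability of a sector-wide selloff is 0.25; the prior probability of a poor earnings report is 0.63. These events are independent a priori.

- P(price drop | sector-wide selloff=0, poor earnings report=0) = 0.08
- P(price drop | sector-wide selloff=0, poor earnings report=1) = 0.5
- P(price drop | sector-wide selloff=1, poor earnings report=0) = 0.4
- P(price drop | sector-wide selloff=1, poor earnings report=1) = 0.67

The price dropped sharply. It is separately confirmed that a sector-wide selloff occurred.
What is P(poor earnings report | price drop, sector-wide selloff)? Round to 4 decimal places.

P(poor earnings report | price drop, sector-wide selloff) ≈ 0.7404

Enumerate both values of poor earnings report and weight by the priors:
  P(price drop | sector-wide selloff) = 0.4×0.37 + 0.67×0.63
        = 0.148000 + 0.422100 = 0.570100
The terms with poor earnings report present sum to 0.422100, so
  P(poor earnings report | price drop, sector-wide selloff) = 0.422100 / 0.570100 ≈ 0.7404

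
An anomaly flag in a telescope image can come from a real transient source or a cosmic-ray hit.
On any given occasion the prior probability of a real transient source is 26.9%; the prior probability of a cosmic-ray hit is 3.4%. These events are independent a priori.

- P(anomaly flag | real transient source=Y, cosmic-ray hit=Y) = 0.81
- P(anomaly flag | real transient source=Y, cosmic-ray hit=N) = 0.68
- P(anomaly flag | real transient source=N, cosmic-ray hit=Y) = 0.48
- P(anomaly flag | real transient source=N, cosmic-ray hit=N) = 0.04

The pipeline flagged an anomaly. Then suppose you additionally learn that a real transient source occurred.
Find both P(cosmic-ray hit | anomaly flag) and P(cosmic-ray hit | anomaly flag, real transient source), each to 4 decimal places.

P(cosmic-ray hit | anomaly flag) ≈ 0.0862; P(cosmic-ray hit | anomaly flag, real transient source) ≈ 0.0402

For the numerator, keep only cosmic-ray hit=true terms: 0.011930 + 0.007408 = 0.019338
Normalizer over all consistent configurations: 0.04*0.731*0.966 + 0.48*0.731*0.034 + 0.68*0.269*0.966 + 0.81*0.269*0.034 = 0.224285
P(cosmic-ray hit | anomaly flag) = 0.019338/0.224285 ≈ 0.0862

Now also conditioning on real transient source=true:
P(anomaly flag | real transient source) = 0.68*0.966 + 0.81*0.034 = 0.656880 + 0.027540 = 0.684420
The cosmic-ray hit-present share is 0.81*0.034 = 0.027540.
Hence the posterior is 0.027540/0.684420 ≈ 0.0402.
This is intercausal reasoning (explaining away): once real transient source accounts for the anomaly flag, cosmic-ray hit becomes less likely.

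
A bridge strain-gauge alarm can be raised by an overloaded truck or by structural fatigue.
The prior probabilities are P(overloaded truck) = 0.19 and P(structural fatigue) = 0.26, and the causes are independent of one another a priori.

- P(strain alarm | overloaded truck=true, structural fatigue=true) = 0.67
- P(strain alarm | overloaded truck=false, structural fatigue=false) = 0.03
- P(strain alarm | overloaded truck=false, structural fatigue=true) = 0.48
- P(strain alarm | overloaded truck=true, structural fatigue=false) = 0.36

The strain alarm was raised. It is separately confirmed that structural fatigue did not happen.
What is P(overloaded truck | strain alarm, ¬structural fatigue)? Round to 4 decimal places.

By total probability over both values of overloaded truck:
  P(strain alarm | ¬structural fatigue) = 0.03·0.81 + 0.36·0.19
        = 0.024300 + 0.068400 = 0.092700
Configurations with overloaded truck contribute 0.068400, so
  P(overloaded truck | strain alarm, ¬structural fatigue) = 0.068400 / 0.092700 ≈ 0.7379

P(overloaded truck | strain alarm, ¬structural fatigue) ≈ 0.7379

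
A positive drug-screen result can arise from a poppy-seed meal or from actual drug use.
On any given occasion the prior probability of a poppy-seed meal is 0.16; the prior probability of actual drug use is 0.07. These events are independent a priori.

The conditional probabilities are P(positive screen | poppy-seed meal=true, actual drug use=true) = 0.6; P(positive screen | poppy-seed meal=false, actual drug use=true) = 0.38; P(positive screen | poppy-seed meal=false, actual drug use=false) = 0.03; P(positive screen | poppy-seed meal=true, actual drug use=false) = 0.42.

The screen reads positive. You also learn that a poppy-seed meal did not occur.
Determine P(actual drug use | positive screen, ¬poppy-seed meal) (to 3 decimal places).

By total probability over both values of actual drug use:
  P(positive screen | ¬poppy-seed meal) = 0.03*0.93 + 0.38*0.07
        = 0.027900 + 0.026600 = 0.054500
Keeping only the actual drug use-present terms gives 0.026600, so
  P(actual drug use | positive screen, ¬poppy-seed meal) = 0.026600 / 0.054500 ≈ 0.488

P(actual drug use | positive screen, ¬poppy-seed meal) ≈ 0.488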